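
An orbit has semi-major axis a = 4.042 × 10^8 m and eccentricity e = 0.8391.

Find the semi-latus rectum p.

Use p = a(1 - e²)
a = 4.042 × 10^8 m
e = 0.8391,  e² = 0.704089,  1 − e² = 0.295911
p = a(1 − e²) = 4.042 × 10^8 m × 0.295911 = 1.19607 × 10^8 m ≈ 1.196 × 10^8 m

Final answer: p = 1.196 × 10^8 m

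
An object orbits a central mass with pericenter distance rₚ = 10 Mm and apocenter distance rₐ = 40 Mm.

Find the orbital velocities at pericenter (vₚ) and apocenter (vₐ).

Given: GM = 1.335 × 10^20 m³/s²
rₚ = 10 Mm = 1 × 10^7 m
rₐ = 40 Mm = 4 × 10^7 m
GM = 1.335 × 10^20 m³/s²
a = (rₚ + rₐ)/2 = 2.5 × 10^7 m
Vis-viva: v² = GM (2/r − 1/a)
vₚ² = 1.335 × 10^20 × (2 × 10^-7 − 4 × 10^-8) = 2.136 × 10^13 m²/s²
vₚ = 4.62169 × 10^6 m/s ≈ 4622 km/s
vₐ² = 1.335 × 10^20 × (5 × 10^-8 − 4 × 10^-8) = 1.335 × 10^12 m²/s²
vₐ = 1.15542 × 10^6 m/s ≈ 1155 km/s

Final answer: vₚ = 4622 km/s, vₐ = 1155 km/s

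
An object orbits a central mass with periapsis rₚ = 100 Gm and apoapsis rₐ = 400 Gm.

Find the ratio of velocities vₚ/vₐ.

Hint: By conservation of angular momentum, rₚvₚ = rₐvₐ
rₚ = 100 Gm = 1 × 10^11 m
rₐ = 400 Gm = 4 × 10^11 m
rₚvₚ = rₐvₐ  ⇒  vₚ/vₐ = rₐ/rₚ
vₚ/vₐ = (4 × 10^11) / (1 × 10^11) = 4

Final answer: vₚ/vₐ = 4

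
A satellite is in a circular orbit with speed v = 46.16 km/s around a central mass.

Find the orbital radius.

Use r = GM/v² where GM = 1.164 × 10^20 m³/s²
v = 46.16 km/s = 46160 m/s
GM = 1.164 × 10^20 m³/s²
v² = 2.13075 × 10^9 m²/s²
r = GM/v² = (1.164 × 10^20) / (2.13075 × 10^9) = 5.46288 × 10^10 m ≈ 54.63 Gm

Final answer: 54.63 Gm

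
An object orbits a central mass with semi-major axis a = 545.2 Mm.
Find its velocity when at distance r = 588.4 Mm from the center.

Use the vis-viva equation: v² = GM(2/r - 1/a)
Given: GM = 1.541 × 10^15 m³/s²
a = 545.2 Mm = 5.452 × 10^8 m
r = 588.4 Mm = 5.884 × 10^8 m
GM = 1.541 × 10^15 m³/s²
2/r − 1/a = 3.39905 × 10^-9 − 1.83419 × 10^-9 = 1.56486 × 10^-9 m⁻¹
v² = GM (2/r − 1/a) = 2.41145 × 10^6 m²/s²
v = 1552.88 m/s ≈ 1.553 km/s

Final answer: 1.553 km/s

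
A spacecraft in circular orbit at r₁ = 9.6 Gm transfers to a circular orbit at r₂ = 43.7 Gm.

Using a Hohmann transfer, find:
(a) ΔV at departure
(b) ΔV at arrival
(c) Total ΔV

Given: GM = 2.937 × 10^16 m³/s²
r₁ = 9.6 Gm = 9.6 × 10^9 m
r₂ = 43.7 Gm = 4.37 × 10^10 m
GM = 2.937 × 10^16 m³/s²
Transfer ellipse: a_t = (r₁ + r₂)/2 = 2.665 × 10^10 m
Circular speed at r₁: v₁ = √(GM/r₁) = 1749.11 m/s
Transfer speed at r₁ (periapsis): v₁ₜ = √(GM(2/r₁ − 1/a_t)) = 2239.8 m/s
(a) ΔV₁ = v₁ₜ − v₁ = 490.689 m/s ≈ 490.7 m/s
Circular speed at r₂: v₂ = √(GM/r₂) = 819.806 m/s
Transfer speed at r₂ (apoapsis): v₂ₜ = √(GM(2/r₂ − 1/a_t)) = 492.038 m/s
(b) ΔV₂ = v₂ − v₂ₜ = 327.769 m/s ≈ 327.8 m/s
(c) ΔV_total = ΔV₁ + ΔV₂ = 818.458 m/s ≈ 818.5 m/s

Final answer:
(a) ΔV₁ = 490.7 m/s
(b) ΔV₂ = 327.8 m/s
(c) ΔV_total = 818.5 m/s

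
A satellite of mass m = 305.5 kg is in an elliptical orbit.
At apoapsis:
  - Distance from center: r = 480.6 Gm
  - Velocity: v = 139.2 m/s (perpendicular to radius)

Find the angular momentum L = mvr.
r = 480.6 Gm = 4.806 × 10^11 m
v = 139.2 m/s
vr = 139.2 × 4.806 × 10^11 = 6.68995 × 10^13 m²/s
L = m × vr = 305.5 × 6.68995 × 10^13 = 2.04378 × 10^16 kg·m²/s ≈ 2.044 × 10^16 kg·m²/s

Final answer: L = 2.044 × 10^16 kg·m²/s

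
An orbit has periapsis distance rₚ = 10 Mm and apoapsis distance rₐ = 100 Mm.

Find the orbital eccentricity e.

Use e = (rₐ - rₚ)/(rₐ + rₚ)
rₚ = 10 Mm = 1 × 10^7 m
rₐ = 100 Mm = 1 × 10^8 m
rₐ − rₚ = 9 × 10^7 m
rₐ + rₚ = 1.1 × 10^8 m
e = (rₐ − rₚ)/(rₐ + rₚ) = 0.818182

Final answer: e = 0.8182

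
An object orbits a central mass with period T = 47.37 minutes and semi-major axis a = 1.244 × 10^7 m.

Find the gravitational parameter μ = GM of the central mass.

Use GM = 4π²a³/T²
T = 47.37 minutes = 2842.2 s
a = 1.244 × 10^7 m
a³ = 1.92513 × 10^21 m³
T² = 8.0781 × 10^6 s²
GM = 4π² × (1.92513 × 10^21) / (8.0781 × 10^6) = 9.40831 × 10^15 m³/s²
GM ≈ 9.408 × 10^15 m³/s²

Final answer: GM = 9.408 × 10^15 m³/s²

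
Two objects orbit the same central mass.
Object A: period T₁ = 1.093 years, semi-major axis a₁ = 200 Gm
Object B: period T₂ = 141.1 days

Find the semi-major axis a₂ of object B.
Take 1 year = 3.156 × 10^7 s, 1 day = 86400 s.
T₁ = 1.093 years = 3.44951 × 10^7 s
T₂ = 141.1 days = 1.2191 × 10^7 s
a₁ = 200 Gm = 2 × 10^11 m
Kepler's third law: (T₂/T₁)² = (a₂/a₁)³  ⇒  a₂ = a₁ (T₂/T₁)^(2/3)
T₂/T₁ = 0.353414
(T₂/T₁)^(2/3) = 0.499868
a₂ = 2 × 10^11 m × 0.499868 = 9.99737 × 10^10 m ≈ 99.97 Gm

Final answer: a₂ = 99.97 Gm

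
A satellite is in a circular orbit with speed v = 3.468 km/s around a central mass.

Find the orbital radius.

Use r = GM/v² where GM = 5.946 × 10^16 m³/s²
v = 3.468 km/s = 3468 m/s
GM = 5.946 × 10^16 m³/s²
v² = 1.2027 × 10^7 m²/s²
r = GM/v² = (5.946 × 10^16) / (1.2027 × 10^7) = 4.94387 × 10^9 m ≈ 4.944 Gm

Final answer: 4.944 Gm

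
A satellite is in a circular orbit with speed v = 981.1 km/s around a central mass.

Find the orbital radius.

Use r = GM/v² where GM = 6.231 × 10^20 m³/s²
v = 981.1 km/s = 981100 m/s
GM = 6.231 × 10^20 m³/s²
v² = 9.62557 × 10^11 m²/s²
r = GM/v² = (6.231 × 10^20) / (9.62557 × 10^11) = 6.47338 × 10^8 m ≈ 6.473 × 10^8 m

Final answer: 6.473 × 10^8 m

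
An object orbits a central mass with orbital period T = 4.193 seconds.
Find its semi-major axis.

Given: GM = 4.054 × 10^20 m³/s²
T = 4.193 seconds
GM = 4.054 × 10^20 m³/s²
Kepler's third law: a³ = GM T² / (4π²)
T² = 17.5812 s²
a³ = (4.054 × 10^20) × 17.5812 / (4π²) = 1.8054 × 10^20 m³
a = (a³)^(1/3) = 5.65186 × 10^6 m ≈ 5.652 Mm

Final answer: 5.652 Mm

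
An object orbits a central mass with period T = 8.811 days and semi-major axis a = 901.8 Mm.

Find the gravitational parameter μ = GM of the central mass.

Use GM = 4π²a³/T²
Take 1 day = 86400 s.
T = 8.811 days = 761270 s
a = 901.8 Mm = 9.018 × 10^8 m
a³ = 7.33383 × 10^26 m³
T² = 5.79533 × 10^11 s²
GM = 4π² × (7.33383 × 10^26) / (5.79533 × 10^11) = 4.99589 × 10^16 m³/s²
GM ≈ 4.996 × 10^16 m³/s²

Final answer: GM = 4.996 × 10^16 m³/s²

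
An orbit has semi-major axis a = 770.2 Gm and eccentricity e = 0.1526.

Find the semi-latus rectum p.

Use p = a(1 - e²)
a = 770.2 Gm = 7.702 × 10^11 m
e = 0.1526,  e² = 0.0232868,  1 − e² = 0.976713
p = a(1 − e²) = 7.702 × 10^11 m × 0.976713 = 7.52265 × 10^11 m ≈ 752.3 Gm

Final answer: p = 752.3 Gm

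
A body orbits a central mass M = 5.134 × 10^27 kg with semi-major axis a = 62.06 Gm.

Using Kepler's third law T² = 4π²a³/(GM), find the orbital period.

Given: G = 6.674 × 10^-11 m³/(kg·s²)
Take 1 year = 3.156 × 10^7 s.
M = 5.134 × 10^27 kg
GM = G × M = 6.674 × 10^-11 × 5.134 × 10^27 = 3.42643 × 10^17 m³/s²
a = 62.06 Gm = 6.206 × 10^10 m
a³ = 2.39021 × 10^32 m³
T = 2π √(a³/GM) = 2π √((2.39021 × 10^32) / (3.42643 × 10^17)) = 2π × 2.64117 × 10^7 s
T = 1.6595 × 10^8 s ≈ 5.258 years

Final answer: 5.258 years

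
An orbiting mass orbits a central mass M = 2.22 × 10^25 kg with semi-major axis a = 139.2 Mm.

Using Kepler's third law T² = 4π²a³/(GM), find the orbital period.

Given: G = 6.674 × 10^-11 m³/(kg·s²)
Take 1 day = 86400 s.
M = 2.22 × 10^25 kg
GM = G × M = 6.674 × 10^-11 × 2.22 × 10^25 = 1.48163 × 10^15 m³/s²
a = 139.2 Mm = 1.392 × 10^8 m
a³ = 2.69723 × 10^24 m³
T = 2π √(a³/GM) = 2π √((2.69723 × 10^24) / (1.48163 × 10^15)) = 2π × 42666.7 s
T = 268083 s ≈ 3.103 days

Final answer: 3.103 days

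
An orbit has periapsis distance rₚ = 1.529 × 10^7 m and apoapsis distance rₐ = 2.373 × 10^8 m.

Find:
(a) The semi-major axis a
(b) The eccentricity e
rₚ = 1.529 × 10^7 m
rₐ = 2.373 × 10^8 m
(a) a = (rₚ + rₐ)/2 = 1.26295 × 10^8 m ≈ 1.263 × 10^8 m
(b) e = (rₐ − rₚ)/(rₐ + rₚ) = (2.2201 × 10^8) / (2.5259 × 10^8) = 0.878934

Final answer:
(a) a = 1.263 × 10^8 m
(b) e = 0.8789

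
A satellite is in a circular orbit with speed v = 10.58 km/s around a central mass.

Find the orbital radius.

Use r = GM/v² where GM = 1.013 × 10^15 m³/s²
v = 10.58 km/s = 10580 m/s
GM = 1.013 × 10^15 m³/s²
v² = 1.11936 × 10^8 m²/s²
r = GM/v² = (1.013 × 10^15) / (1.11936 × 10^8) = 9.04978 × 10^6 m ≈ 9.05 × 10^6 m

Final answer: 9.05 × 10^6 m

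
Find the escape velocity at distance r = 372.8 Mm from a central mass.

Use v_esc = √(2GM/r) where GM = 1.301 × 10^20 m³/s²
r = 372.8 Mm = 3.728 × 10^8 m
GM = 1.301 × 10^20 m³/s²
2GM/r = 2 × (1.301 × 10^20) / (3.728 × 10^8) = 6.97961 × 10^11 m²/s²
v_esc = √(2GM/r) = 835441 m/s ≈ 835.4 km/s

Final answer: 835.4 km/s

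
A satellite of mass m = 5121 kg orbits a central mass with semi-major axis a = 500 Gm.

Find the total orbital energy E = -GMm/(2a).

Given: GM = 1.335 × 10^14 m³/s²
a = 500 Gm = 5 × 10^11 m
GM = 1.335 × 10^14 m³/s²
2a = 1 × 10^12 m
GMm = 1.335 × 10^14 × 5121 = 6.83654 × 10^17 m³·kg/s²
E = −GMm/(2a) = -683654 J ≈ -683.7 kJ

Final answer: -683.7 kJ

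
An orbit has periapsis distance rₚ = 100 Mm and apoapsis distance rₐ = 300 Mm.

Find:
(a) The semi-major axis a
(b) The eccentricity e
rₚ = 100 Mm = 1 × 10^8 m
rₐ = 300 Mm = 3 × 10^8 m
(a) a = (rₚ + rₐ)/2 = 2 × 10^8 m ≈ 200 Mm
(b) e = (rₐ − rₚ)/(rₐ + rₚ) = (2 × 10^8) / (4 × 10^8) = 0.5

Final answer:
(a) a = 200 Mm
(b) e = 0.5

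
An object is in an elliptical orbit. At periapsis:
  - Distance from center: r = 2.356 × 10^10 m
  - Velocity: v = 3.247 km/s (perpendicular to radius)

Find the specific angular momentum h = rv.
r = 2.356 × 10^10 m
v = 3.247 km/s = 3247 m/s
h = rv = 2.356 × 10^10 × 3247 = 7.64993 × 10^13 m²/s ≈ 7.65 × 10^13 m²/s

Final answer: h = 7.65 × 10^13 m²/s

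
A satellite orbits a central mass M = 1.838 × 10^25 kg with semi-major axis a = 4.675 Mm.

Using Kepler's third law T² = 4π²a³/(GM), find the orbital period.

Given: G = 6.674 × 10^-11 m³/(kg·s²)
M = 1.838 × 10^25 kg
GM = G × M = 6.674 × 10^-11 × 1.838 × 10^25 = 1.22668 × 10^15 m³/s²
a = 4.675 Mm = 4.675 × 10^6 m
a³ = 1.02175 × 10^20 m³
T = 2π √(a³/GM) = 2π √((1.02175 × 10^20) / (1.22668 × 10^15)) = 2π × 288.607 s
T = 1813.37 s ≈ 30.22 minutes

Final answer: 30.22 minutes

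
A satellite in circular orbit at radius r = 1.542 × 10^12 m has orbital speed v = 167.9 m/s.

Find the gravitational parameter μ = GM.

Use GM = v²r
r = 1.542 × 10^12 m
v = 167.9 m/s
v² = 28190.4 m²/s²
GM = v²r = 28190.4 × 1.542 × 10^12 = 4.34696 × 10^16 m³/s²
GM ≈ 4.347 × 10^16 m³/s²

Final answer: GM = 4.347 × 10^16 m³/s²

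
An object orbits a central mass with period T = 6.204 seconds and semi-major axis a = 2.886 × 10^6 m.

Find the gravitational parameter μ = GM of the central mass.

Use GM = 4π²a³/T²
T = 6.204 seconds
a = 2.886 × 10^6 m
a³ = 2.40375 × 10^19 m³
T² = 38.4896 s²
GM = 4π² × (2.40375 × 10^19) / 38.4896 = 2.4655 × 10^19 m³/s²
GM ≈ 2.466 × 10^19 m³/s²

Final answer: GM = 2.466 × 10^19 m³/s²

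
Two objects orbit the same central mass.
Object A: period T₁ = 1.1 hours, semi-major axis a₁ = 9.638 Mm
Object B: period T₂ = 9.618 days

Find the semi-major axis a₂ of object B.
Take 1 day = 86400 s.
T₁ = 1.1 hours = 3960 s
T₂ = 9.618 days = 830995 s
a₁ = 9.638 Mm = 9.638 × 10^6 m
Kepler's third law: (T₂/T₁)² = (a₂/a₁)³  ⇒  a₂ = a₁ (T₂/T₁)^(2/3)
T₂/T₁ = 209.847
(T₂/T₁)^(2/3) = 35.3131
a₂ = 9.638 × 10^6 m × 35.3131 = 3.40347 × 10^8 m ≈ 340.3 Mm

Final answer: a₂ = 340.3 Mm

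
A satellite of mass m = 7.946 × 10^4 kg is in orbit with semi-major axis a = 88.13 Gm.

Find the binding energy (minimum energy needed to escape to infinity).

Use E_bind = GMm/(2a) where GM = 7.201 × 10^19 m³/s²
a = 88.13 Gm = 8.813 × 10^10 m
GM = 7.201 × 10^19 m³/s²
m = 7.946 × 10^4 kg
GMm = 7.201 × 10^19 × 79460 = 5.72191 × 10^24 m³·kg/s²
2a = 1.7626 × 10^11 m
E_bind = GMm/(2a) = 3.24629 × 10^13 J ≈ 32.46 TJ

Final answer: 32.46 TJ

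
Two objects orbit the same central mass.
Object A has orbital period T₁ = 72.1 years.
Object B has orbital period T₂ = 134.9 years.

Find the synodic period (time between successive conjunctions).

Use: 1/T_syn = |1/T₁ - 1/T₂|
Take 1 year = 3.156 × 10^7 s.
T₁ = 72.1 years = 2.27548 × 10^9 s
T₂ = 134.9 years = 4.25744 × 10^9 s
1/T₁ = 4.39468 × 10^-10 s⁻¹
1/T₂ = 2.34883 × 10^-10 s⁻¹
|1/T₁ − 1/T₂| = 2.04586 × 10^-10 s⁻¹
T_syn = 1 / |1/T₁ − 1/T₂| = 4.88793 × 10^9 s ≈ 154.9 years

Final answer: T_syn = 154.9 years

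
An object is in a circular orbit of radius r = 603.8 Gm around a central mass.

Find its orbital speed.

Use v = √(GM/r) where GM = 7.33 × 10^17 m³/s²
r = 603.8 Gm = 6.038 × 10^11 m
GM = 7.33 × 10^17 m³/s²
GM/r = (7.33 × 10^17) / (6.038 × 10^11) = 1.21398 × 10^6 m²/s²
v = √(GM/r) = 1101.81 m/s ≈ 1.102 km/s

Final answer: 1.102 km/s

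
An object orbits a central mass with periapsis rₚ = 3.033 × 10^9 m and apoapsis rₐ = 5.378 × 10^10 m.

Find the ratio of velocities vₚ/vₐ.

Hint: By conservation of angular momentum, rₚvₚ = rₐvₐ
rₚ = 3.033 × 10^9 m
rₐ = 5.378 × 10^10 m
rₚvₚ = rₐvₐ  ⇒  vₚ/vₐ = rₐ/rₚ
vₚ/vₐ = (5.378 × 10^10) / (3.033 × 10^9) = 17.7316

Final answer: vₚ/vₐ = 17.73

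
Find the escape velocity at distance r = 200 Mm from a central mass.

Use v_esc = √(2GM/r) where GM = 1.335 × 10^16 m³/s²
r = 200 Mm = 2 × 10^8 m
GM = 1.335 × 10^16 m³/s²
2GM/r = 2 × (1.335 × 10^16) / (2 × 10^8) = 1.335 × 10^8 m²/s²
v_esc = √(2GM/r) = 11554.2 m/s ≈ 11.55 km/s

Final answer: 11.55 km/s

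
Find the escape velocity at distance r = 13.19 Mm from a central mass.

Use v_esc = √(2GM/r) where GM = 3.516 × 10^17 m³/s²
r = 13.19 Mm = 1.319 × 10^7 m
GM = 3.516 × 10^17 m³/s²
2GM/r = 2 × (3.516 × 10^17) / (1.319 × 10^7) = 5.33131 × 10^10 m²/s²
v_esc = √(2GM/r) = 230896 m/s ≈ 230.9 km/s

Final answer: 230.9 km/s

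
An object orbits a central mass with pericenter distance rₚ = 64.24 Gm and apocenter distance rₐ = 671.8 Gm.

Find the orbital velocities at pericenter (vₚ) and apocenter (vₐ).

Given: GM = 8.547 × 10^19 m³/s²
rₚ = 64.24 Gm = 6.424 × 10^10 m
rₐ = 671.8 Gm = 6.718 × 10^11 m
GM = 8.547 × 10^19 m³/s²
a = (rₚ + rₐ)/2 = 3.6802 × 10^11 m
Vis-viva: v² = GM (2/r − 1/a)
vₚ² = 8.547 × 10^19 × (3.11333 × 10^-11 − 2.71724 × 10^-12) = 2.42872 × 10^9 m²/s²
vₚ = 49282 m/s ≈ 49.28 km/s
vₐ² = 8.547 × 10^19 × (2.97708 × 10^-12 − 2.71724 × 10^-12) = 2.22079 × 10^7 m²/s²
vₐ = 4712.53 m/s ≈ 4.713 km/s

Final answer: vₚ = 49.28 km/s, vₐ = 4.713 km/s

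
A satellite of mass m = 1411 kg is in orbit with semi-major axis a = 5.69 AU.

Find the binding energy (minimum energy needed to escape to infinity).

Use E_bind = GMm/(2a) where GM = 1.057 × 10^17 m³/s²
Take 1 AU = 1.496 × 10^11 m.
a = 5.69 AU = 8.51224 × 10^11 m
GM = 1.057 × 10^17 m³/s²
m = 1411 kg
GMm = 1.057 × 10^17 × 1411 = 1.49143 × 10^20 m³·kg/s²
2a = 1.70245 × 10^12 m
E_bind = GMm/(2a) = 8.76048 × 10^7 J ≈ 87.6 MJ

Final answer: 87.6 MJ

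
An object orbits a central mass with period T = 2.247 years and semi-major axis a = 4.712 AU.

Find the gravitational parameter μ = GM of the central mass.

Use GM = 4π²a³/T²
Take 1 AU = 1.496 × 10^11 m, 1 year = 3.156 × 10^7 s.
T = 2.247 years = 7.09153 × 10^7 s
a = 4.712 AU = 7.04915 × 10^11 m
a³ = 3.50276 × 10^35 m³
T² = 5.02898 × 10^15 s²
GM = 4π² × (3.50276 × 10^35) / (5.02898 × 10^15) = 2.74973 × 10^21 m³/s²
GM ≈ 2.75 × 10^21 m³/s²

Final answer: GM = 2.75 × 10^21 m³/s²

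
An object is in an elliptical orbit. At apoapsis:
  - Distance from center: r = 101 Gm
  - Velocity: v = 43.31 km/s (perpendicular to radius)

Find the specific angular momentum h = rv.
r = 101 Gm = 1.01 × 10^11 m
v = 43.31 km/s = 43310 m/s
h = rv = 1.01 × 10^11 × 43310 = 4.37431 × 10^15 m²/s ≈ 4.374 × 10^15 m²/s

Final answer: h = 4.374 × 10^15 m²/s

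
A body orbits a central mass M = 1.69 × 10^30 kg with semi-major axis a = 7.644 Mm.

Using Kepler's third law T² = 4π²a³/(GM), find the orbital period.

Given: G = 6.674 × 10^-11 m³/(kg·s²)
M = 1.69 × 10^30 kg
GM = G × M = 6.674 × 10^-11 × 1.69 × 10^30 = 1.12791 × 10^20 m³/s²
a = 7.644 Mm = 7.644 × 10^6 m
a³ = 4.46645 × 10^20 m³
T = 2π √(a³/GM) = 2π √((4.46645 × 10^20) / (1.12791 × 10^20)) = 2π × 1.98996 s
T = 12.5033 s ≈ 12.5 seconds

Final answer: 12.5 seconds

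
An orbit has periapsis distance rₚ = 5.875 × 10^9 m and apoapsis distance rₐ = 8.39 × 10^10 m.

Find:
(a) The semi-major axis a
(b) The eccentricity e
rₚ = 5.875 × 10^9 m
rₐ = 8.39 × 10^10 m
(a) a = (rₚ + rₐ)/2 = 4.48875 × 10^10 m ≈ 4.489 × 10^10 m
(b) e = (rₐ − rₚ)/(rₐ + rₚ) = (7.8025 × 10^10) / (8.9775 × 10^10) = 0.869117

Final answer:
(a) a = 4.489 × 10^10 m
(b) e = 0.8691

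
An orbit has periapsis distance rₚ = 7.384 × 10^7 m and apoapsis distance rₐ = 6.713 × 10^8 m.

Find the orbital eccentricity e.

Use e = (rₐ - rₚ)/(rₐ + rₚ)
rₚ = 7.384 × 10^7 m
rₐ = 6.713 × 10^8 m
rₐ − rₚ = 5.9746 × 10^8 m
rₐ + rₚ = 7.4514 × 10^8 m
e = (rₐ − rₚ)/(rₐ + rₚ) = 0.801809

Final answer: e = 0.8018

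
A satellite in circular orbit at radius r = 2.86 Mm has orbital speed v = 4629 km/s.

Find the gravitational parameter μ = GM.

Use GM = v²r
r = 2.86 Mm = 2.86 × 10^6 m
v = 4629 km/s = 4.629 × 10^6 m/s
v² = 2.14276 × 10^13 m²/s²
GM = v²r = 2.14276 × 10^13 × 2.86 × 10^6 = 6.12831 × 10^19 m³/s²
GM ≈ 6.128 × 10^19 m³/s²

Final answer: GM = 6.128 × 10^19 m³/s²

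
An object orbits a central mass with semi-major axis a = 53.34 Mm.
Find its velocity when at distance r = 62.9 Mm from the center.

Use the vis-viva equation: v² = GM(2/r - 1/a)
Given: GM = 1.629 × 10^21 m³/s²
a = 53.34 Mm = 5.334 × 10^7 m
r = 62.9 Mm = 6.29 × 10^7 m
GM = 1.629 × 10^21 m³/s²
2/r − 1/a = 3.17965 × 10^-8 − 1.87477 × 10^-8 = 1.30488 × 10^-8 m⁻¹
v² = GM (2/r − 1/a) = 2.12566 × 10^13 m²/s²
v = 4.61048 × 10^6 m/s ≈ 4610 km/s

Final answer: 4610 km/s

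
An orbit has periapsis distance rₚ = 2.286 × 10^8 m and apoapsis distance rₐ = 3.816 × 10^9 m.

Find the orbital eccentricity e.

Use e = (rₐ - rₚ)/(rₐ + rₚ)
rₚ = 2.286 × 10^8 m
rₐ = 3.816 × 10^9 m
rₐ − rₚ = 3.5874 × 10^9 m
rₐ + rₚ = 4.0446 × 10^9 m
e = (rₐ − rₚ)/(rₐ + rₚ) = 0.88696

Final answer: e = 0.887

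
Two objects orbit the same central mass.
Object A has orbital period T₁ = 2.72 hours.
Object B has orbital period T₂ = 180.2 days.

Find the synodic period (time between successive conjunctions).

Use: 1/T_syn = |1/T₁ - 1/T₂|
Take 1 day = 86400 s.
T₁ = 2.72 hours = 9792 s
T₂ = 180.2 days = 1.55693 × 10^7 s
1/T₁ = 0.000102124 s⁻¹
1/T₂ = 6.4229 × 10^-8 s⁻¹
|1/T₁ − 1/T₂| = 0.00010206 s⁻¹
T_syn = 1 / |1/T₁ − 1/T₂| = 9798.16 s ≈ 2.722 hours

Final answer: T_syn = 2.722 hours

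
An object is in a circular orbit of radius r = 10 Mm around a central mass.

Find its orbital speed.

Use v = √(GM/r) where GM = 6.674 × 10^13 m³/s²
r = 10 Mm = 1 × 10^7 m
GM = 6.674 × 10^13 m³/s²
GM/r = (6.674 × 10^13) / (1 × 10^7) = 6.674 × 10^6 m²/s²
v = √(GM/r) = 2583.41 m/s ≈ 2.583 km/s

Final answer: 2.583 km/s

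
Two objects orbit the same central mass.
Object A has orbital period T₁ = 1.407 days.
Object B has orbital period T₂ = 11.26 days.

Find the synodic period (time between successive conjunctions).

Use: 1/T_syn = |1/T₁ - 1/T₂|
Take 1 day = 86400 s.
T₁ = 1.407 days = 121565 s
T₂ = 11.26 days = 972864 s
1/T₁ = 8.22607 × 10^-6 s⁻¹
1/T₂ = 1.02789 × 10^-6 s⁻¹
|1/T₁ − 1/T₂| = 7.19817 × 10^-6 s⁻¹
T_syn = 1 / |1/T₁ − 1/T₂| = 138924 s ≈ 1.608 days

Final answer: T_syn = 1.608 days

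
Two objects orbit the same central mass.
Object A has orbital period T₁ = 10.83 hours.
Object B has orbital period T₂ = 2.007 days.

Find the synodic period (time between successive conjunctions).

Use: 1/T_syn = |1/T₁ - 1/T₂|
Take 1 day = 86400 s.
T₁ = 10.83 hours = 38988 s
T₂ = 2.007 days = 173405 s
1/T₁ = 2.56489 × 10^-5 s⁻¹
1/T₂ = 5.76685 × 10^-6 s⁻¹
|1/T₁ − 1/T₂| = 1.98821 × 10^-5 s⁻¹
T_syn = 1 / |1/T₁ − 1/T₂| = 50296.6 s ≈ 13.97 hours

Final answer: T_syn = 13.97 hours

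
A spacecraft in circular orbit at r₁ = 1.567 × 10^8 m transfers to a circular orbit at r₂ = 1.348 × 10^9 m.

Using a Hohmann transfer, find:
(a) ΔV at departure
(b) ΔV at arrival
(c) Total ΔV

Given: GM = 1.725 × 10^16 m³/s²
r₁ = 1.567 × 10^8 m
r₂ = 1.348 × 10^9 m
GM = 1.725 × 10^16 m³/s²
Transfer ellipse: a_t = (r₁ + r₂)/2 = 7.5235 × 10^8 m
Circular speed at r₁: v₁ = √(GM/r₁) = 10492 m/s
Transfer speed at r₁ (periapsis): v₁ₜ = √(GM(2/r₁ − 1/a_t)) = 14044.1 m/s
(a) ΔV₁ = v₁ₜ − v₁ = 3552.09 m/s ≈ 3.552 km/s
Circular speed at r₂: v₂ = √(GM/r₂) = 3577.25 m/s
Transfer speed at r₂ (apoapsis): v₂ₜ = √(GM(2/r₂ − 1/a_t)) = 1632.58 m/s
(b) ΔV₂ = v₂ − v₂ₜ = 1944.67 m/s ≈ 1.945 km/s
(c) ΔV_total = ΔV₁ + ΔV₂ = 5496.77 m/s ≈ 5.497 km/s

Final answer:
(a) ΔV₁ = 3.552 km/s
(b) ΔV₂ = 1.945 km/s
(c) ΔV_total = 5.497 km/s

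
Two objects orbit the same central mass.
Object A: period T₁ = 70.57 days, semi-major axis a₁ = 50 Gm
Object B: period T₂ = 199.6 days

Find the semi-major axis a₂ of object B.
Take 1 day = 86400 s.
T₁ = 70.57 days = 6.09725 × 10^6 s
T₂ = 199.6 days = 1.72454 × 10^7 s
a₁ = 50 Gm = 5 × 10^10 m
Kepler's third law: (T₂/T₁)² = (a₂/a₁)³  ⇒  a₂ = a₁ (T₂/T₁)^(2/3)
T₂/T₁ = 2.8284
(T₂/T₁)^(2/3) = 1.99999
a₂ = 5 × 10^10 m × 1.99999 = 9.99993 × 10^10 m ≈ 100 Gm

Final answer: a₂ = 100 Gm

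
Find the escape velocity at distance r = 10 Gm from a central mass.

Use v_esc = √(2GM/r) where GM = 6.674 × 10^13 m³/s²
r = 10 Gm = 1 × 10^10 m
GM = 6.674 × 10^13 m³/s²
2GM/r = 2 × (6.674 × 10^13) / (1 × 10^10) = 13348 m²/s²
v_esc = √(2GM/r) = 115.534 m/s ≈ 115.5 m/s

Final answer: 115.5 m/s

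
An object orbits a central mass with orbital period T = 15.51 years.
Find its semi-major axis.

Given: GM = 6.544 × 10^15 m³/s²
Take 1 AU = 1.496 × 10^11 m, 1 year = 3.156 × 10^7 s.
T = 15.51 years = 4.89496 × 10^8 s
GM = 6.544 × 10^15 m³/s²
Kepler's third law: a³ = GM T² / (4π²)
T² = 2.39606 × 10^17 s²
a³ = (6.544 × 10^15) × (2.39606 × 10^17) / (4π²) = 3.97174 × 10^31 m³
a = (a³)^(1/3) = 3.41188 × 10^10 m ≈ 0.2281 AU

Final answer: 0.2281 AU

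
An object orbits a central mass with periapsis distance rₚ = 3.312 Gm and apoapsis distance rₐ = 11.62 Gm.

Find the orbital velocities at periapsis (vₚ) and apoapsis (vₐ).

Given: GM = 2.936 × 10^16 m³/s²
rₚ = 3.312 Gm = 3.312 × 10^9 m
rₐ = 11.62 Gm = 1.162 × 10^10 m
GM = 2.936 × 10^16 m³/s²
a = (rₚ + rₐ)/2 = 7.466 × 10^9 m
Vis-viva: v² = GM (2/r − 1/a)
vₚ² = 2.936 × 10^16 × (6.03865 × 10^-10 − 1.33941 × 10^-10) = 1.3797 × 10^7 m²/s²
vₚ = 3714.43 m/s ≈ 3.714 km/s
vₐ² = 2.936 × 10^16 × (1.72117 × 10^-10 − 1.33941 × 10^-10) = 1.12086 × 10^6 m²/s²
vₐ = 1058.71 m/s ≈ 1.059 km/s

Final answer: vₚ = 3.714 km/s, vₐ = 1.059 km/s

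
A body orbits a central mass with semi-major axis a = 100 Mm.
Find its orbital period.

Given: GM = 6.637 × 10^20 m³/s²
a = 100 Mm = 1 × 10^8 m
GM = 6.637 × 10^20 m³/s²
a³ = 1 × 10^24 m³
T = 2π √(a³/GM) = 2π √((1 × 10^24) / (6.637 × 10^20)) = 2π × 38.8163 s
T = 243.89 s ≈ 4.065 minutes

Final answer: 4.065 minutes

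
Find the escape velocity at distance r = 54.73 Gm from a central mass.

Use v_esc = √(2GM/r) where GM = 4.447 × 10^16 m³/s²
r = 54.73 Gm = 5.473 × 10^10 m
GM = 4.447 × 10^16 m³/s²
2GM/r = 2 × (4.447 × 10^16) / (5.473 × 10^10) = 1.62507 × 10^6 m²/s²
v_esc = √(2GM/r) = 1274.78 m/s ≈ 1.275 km/s

Final answer: 1.275 km/s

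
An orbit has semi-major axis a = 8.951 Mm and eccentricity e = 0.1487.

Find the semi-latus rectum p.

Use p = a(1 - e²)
a = 8.951 Mm = 8.951 × 10^6 m
e = 0.1487,  e² = 0.0221117,  1 − e² = 0.977888
p = a(1 − e²) = 8.951 × 10^6 m × 0.977888 = 8.75308 × 10^6 m ≈ 8.753 Mm

Final answer: p = 8.753 Mm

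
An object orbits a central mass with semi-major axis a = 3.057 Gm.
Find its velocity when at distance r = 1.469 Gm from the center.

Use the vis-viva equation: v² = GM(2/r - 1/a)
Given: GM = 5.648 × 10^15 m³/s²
a = 3.057 Gm = 3.057 × 10^9 m
r = 1.469 Gm = 1.469 × 10^9 m
GM = 5.648 × 10^15 m³/s²
2/r − 1/a = 1.36147 × 10^-9 − 3.27118 × 10^-10 = 1.03435 × 10^-9 m⁻¹
v² = GM (2/r − 1/a) = 5.84202 × 10^6 m²/s²
v = 2417.03 m/s ≈ 2.417 km/s

Final answer: 2.417 km/s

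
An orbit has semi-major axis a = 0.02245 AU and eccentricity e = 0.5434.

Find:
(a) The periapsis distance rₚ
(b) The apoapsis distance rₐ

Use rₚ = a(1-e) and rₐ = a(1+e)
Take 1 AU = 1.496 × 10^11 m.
a = 0.02245 AU = 3.35852 × 10^9 m
e = 0.5434:  1 − e = 0.4566,  1 + e = 1.5434
(a) rₚ = a(1 − e) = 3.35852 × 10^9 m × 0.4566 = 1.5335 × 10^9 m ≈ 0.01025 AU
(b) rₐ = a(1 + e) = 3.35852 × 10^9 m × 1.5434 = 5.18354 × 10^9 m ≈ 0.03465 AU

Final answer:
(a) rₚ = 0.01025 AU
(b) rₐ = 0.03465 AU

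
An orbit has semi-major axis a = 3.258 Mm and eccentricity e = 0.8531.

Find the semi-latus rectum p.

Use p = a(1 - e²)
a = 3.258 Mm = 3.258 × 10^6 m
e = 0.8531,  e² = 0.72778,  1 − e² = 0.27222
p = a(1 − e²) = 3.258 × 10^6 m × 0.27222 = 886894 m ≈ 886.9 km

Final answer: p = 886.9 km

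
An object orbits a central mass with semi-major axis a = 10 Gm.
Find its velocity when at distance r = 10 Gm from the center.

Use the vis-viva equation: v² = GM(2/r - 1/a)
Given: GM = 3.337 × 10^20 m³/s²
a = 10 Gm = 1 × 10^10 m
r = 10 Gm = 1 × 10^10 m
GM = 3.337 × 10^20 m³/s²
2/r − 1/a = 2 × 10^-10 − 1 × 10^-10 = 1 × 10^-10 m⁻¹
v² = GM (2/r − 1/a) = 3.337 × 10^10 m²/s²
v = 182675 m/s ≈ 182.7 km/s

Final answer: 182.7 km/s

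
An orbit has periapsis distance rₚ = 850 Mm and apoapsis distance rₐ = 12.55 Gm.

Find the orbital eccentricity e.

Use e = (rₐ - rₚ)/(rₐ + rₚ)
rₚ = 850 Mm = 8.5 × 10^8 m
rₐ = 12.55 Gm = 1.255 × 10^10 m
rₐ − rₚ = 1.17 × 10^10 m
rₐ + rₚ = 1.34 × 10^10 m
e = (rₐ − rₚ)/(rₐ + rₚ) = 0.873134

Final answer: e = 0.8731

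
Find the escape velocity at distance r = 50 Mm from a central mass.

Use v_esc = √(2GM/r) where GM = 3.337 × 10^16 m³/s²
r = 50 Mm = 5 × 10^7 m
GM = 3.337 × 10^16 m³/s²
2GM/r = 2 × (3.337 × 10^16) / (5 × 10^7) = 1.3348 × 10^9 m²/s²
v_esc = √(2GM/r) = 36534.9 m/s ≈ 36.53 km/s

Final answer: 36.53 km/s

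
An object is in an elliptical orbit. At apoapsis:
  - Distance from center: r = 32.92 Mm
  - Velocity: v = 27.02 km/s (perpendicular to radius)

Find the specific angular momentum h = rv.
r = 32.92 Mm = 3.292 × 10^7 m
v = 27.02 km/s = 27020 m/s
h = rv = 3.292 × 10^7 × 27020 = 8.89498 × 10^11 m²/s ≈ 8.895 × 10^11 m²/s

Final answer: h = 8.895 × 10^11 m²/s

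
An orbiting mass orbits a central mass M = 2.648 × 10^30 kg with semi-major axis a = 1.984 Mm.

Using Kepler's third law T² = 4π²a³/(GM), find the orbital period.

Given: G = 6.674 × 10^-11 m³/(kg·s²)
M = 2.648 × 10^30 kg
GM = G × M = 6.674 × 10^-11 × 2.648 × 10^30 = 1.76728 × 10^20 m³/s²
a = 1.984 Mm = 1.984 × 10^6 m
a³ = 7.80953 × 10^18 m³
T = 2π √(a³/GM) = 2π √((7.80953 × 10^18) / (1.76728 × 10^20)) = 2π × 0.210213 s
T = 1.32081 s ≈ 1.321 seconds

Final answer: 1.321 seconds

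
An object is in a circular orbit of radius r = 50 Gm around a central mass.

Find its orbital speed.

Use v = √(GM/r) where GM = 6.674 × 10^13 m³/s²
r = 50 Gm = 5 × 10^10 m
GM = 6.674 × 10^13 m³/s²
GM/r = (6.674 × 10^13) / (5 × 10^10) = 1334.8 m²/s²
v = √(GM/r) = 36.5349 m/s ≈ 36.53 m/s

Final answer: 36.53 m/s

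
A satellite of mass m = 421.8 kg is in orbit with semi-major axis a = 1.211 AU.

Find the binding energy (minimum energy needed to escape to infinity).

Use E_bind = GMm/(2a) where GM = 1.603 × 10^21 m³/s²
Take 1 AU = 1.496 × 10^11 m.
a = 1.211 AU = 1.81166 × 10^11 m
GM = 1.603 × 10^21 m³/s²
m = 421.8 kg
GMm = 1.603 × 10^21 × 421.8 = 6.76145 × 10^23 m³·kg/s²
2a = 3.62331 × 10^11 m
E_bind = GMm/(2a) = 1.8661 × 10^12 J ≈ 1.866 TJ

Final answer: 1.866 TJ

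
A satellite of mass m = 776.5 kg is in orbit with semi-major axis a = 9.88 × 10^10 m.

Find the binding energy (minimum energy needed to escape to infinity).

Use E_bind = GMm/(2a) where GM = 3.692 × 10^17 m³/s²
a = 9.88 × 10^10 m
GM = 3.692 × 10^17 m³/s²
m = 776.5 kg
GMm = 3.692 × 10^17 × 776.5 = 2.86684 × 10^20 m³·kg/s²
2a = 1.976 × 10^11 m
E_bind = GMm/(2a) = 1.45083 × 10^9 J ≈ 1.451 GJ

Final answer: 1.451 GJ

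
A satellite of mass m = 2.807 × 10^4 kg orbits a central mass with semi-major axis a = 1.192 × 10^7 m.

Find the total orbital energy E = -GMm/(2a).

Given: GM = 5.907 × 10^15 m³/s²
a = 1.192 × 10^7 m
GM = 5.907 × 10^15 m³/s²
2a = 2.384 × 10^7 m
GMm = 5.907 × 10^15 × 28070 = 1.65809 × 10^20 m³·kg/s²
E = −GMm/(2a) = -6.9551 × 10^12 J ≈ -6.955 TJ

Final answer: -6.955 TJ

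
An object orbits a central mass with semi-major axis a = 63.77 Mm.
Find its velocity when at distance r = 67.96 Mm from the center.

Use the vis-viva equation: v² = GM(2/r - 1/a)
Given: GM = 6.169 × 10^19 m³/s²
a = 63.77 Mm = 6.377 × 10^7 m
r = 67.96 Mm = 6.796 × 10^7 m
GM = 6.169 × 10^19 m³/s²
2/r − 1/a = 2.94291 × 10^-8 − 1.56814 × 10^-8 = 1.37477 × 10^-8 m⁻¹
v² = GM (2/r − 1/a) = 8.48097 × 10^11 m²/s²
v = 920922 m/s ≈ 920.9 km/s

Final answer: 920.9 km/s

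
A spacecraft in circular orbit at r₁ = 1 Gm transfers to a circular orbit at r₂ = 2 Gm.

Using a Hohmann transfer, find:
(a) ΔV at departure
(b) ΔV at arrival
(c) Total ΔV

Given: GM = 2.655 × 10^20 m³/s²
r₁ = 1 Gm = 1 × 10^9 m
r₂ = 2 Gm = 2 × 10^9 m
GM = 2.655 × 10^20 m³/s²
Transfer ellipse: a_t = (r₁ + r₂)/2 = 1.5 × 10^9 m
Circular speed at r₁: v₁ = √(GM/r₁) = 515267 m/s
Transfer speed at r₁ (periapsis): v₁ₜ = √(GM(2/r₁ − 1/a_t)) = 594979 m/s
(a) ΔV₁ = v₁ₜ − v₁ = 79712.1 m/s ≈ 79.71 km/s
Circular speed at r₂: v₂ = √(GM/r₂) = 364349 m/s
Transfer speed at r₂ (apoapsis): v₂ₜ = √(GM(2/r₂ − 1/a_t)) = 297489 m/s
(b) ΔV₂ = v₂ − v₂ₜ = 66859.2 m/s ≈ 66.86 km/s
(c) ΔV_total = ΔV₁ + ΔV₂ = 146571 m/s ≈ 146.6 km/s

Final answer:
(a) ΔV₁ = 79.71 km/s
(b) ΔV₂ = 66.86 km/s
(c) ΔV_total = 146.6 km/s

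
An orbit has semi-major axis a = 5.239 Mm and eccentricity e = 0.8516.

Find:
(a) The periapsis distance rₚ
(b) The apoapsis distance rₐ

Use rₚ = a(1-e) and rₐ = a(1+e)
a = 5.239 Mm = 5.239 × 10^6 m
e = 0.8516:  1 − e = 0.1484,  1 + e = 1.8516
(a) rₚ = a(1 − e) = 5.239 × 10^6 m × 0.1484 = 777468 m ≈ 777.5 km
(b) rₐ = a(1 + e) = 5.239 × 10^6 m × 1.8516 = 9.70053 × 10^6 m ≈ 9.701 Mm

Final answer:
(a) rₚ = 777.5 km
(b) rₐ = 9.701 Mm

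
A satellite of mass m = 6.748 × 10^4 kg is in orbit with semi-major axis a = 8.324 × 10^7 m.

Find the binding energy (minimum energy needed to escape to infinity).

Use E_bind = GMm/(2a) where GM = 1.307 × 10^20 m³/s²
a = 8.324 × 10^7 m
GM = 1.307 × 10^20 m³/s²
m = 6.748 × 10^4 kg
GMm = 1.307 × 10^20 × 67480 = 8.81964 × 10^24 m³·kg/s²
2a = 1.6648 × 10^8 m
E_bind = GMm/(2a) = 5.29772 × 10^16 J ≈ 52.98 PJ

Final answer: 52.98 PJ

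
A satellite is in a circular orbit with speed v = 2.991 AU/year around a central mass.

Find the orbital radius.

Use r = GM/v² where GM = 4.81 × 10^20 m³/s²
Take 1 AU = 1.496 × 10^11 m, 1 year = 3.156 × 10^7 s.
v = 2.991 AU/year = 14177.9 m/s
GM = 4.81 × 10^20 m³/s²
v² = 2.01012 × 10^8 m²/s²
r = GM/v² = (4.81 × 10^20) / (2.01012 × 10^8) = 2.39289 × 10^12 m ≈ 16 AU

Final answer: 16 AU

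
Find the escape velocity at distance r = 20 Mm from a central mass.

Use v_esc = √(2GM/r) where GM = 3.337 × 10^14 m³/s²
r = 20 Mm = 2 × 10^7 m
GM = 3.337 × 10^14 m³/s²
2GM/r = 2 × (3.337 × 10^14) / (2 × 10^7) = 3.337 × 10^7 m²/s²
v_esc = √(2GM/r) = 5776.68 m/s ≈ 5.777 km/s

Final answer: 5.777 km/s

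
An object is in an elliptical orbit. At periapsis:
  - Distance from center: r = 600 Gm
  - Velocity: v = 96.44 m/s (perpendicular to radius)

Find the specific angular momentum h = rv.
r = 600 Gm = 6 × 10^11 m
v = 96.44 m/s
h = rv = 6 × 10^11 × 96.44 = 5.7864 × 10^13 m²/s ≈ 5.786 × 10^13 m²/s

Final answer: h = 5.786 × 10^13 m²/s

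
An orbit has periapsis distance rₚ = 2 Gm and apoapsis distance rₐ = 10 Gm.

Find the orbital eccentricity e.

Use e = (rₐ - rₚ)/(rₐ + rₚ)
rₚ = 2 Gm = 2 × 10^9 m
rₐ = 10 Gm = 1 × 10^10 m
rₐ − rₚ = 8 × 10^9 m
rₐ + rₚ = 1.2 × 10^10 m
e = (rₐ − rₚ)/(rₐ + rₚ) = 0.666667

Final answer: e = 0.6667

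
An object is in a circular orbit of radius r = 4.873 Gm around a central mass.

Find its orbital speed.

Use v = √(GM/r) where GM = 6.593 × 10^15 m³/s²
r = 4.873 Gm = 4.873 × 10^9 m
GM = 6.593 × 10^15 m³/s²
GM/r = (6.593 × 10^15) / (4.873 × 10^9) = 1.35297 × 10^6 m²/s²
v = √(GM/r) = 1163.17 m/s ≈ 1.163 km/s

Final answer: 1.163 km/s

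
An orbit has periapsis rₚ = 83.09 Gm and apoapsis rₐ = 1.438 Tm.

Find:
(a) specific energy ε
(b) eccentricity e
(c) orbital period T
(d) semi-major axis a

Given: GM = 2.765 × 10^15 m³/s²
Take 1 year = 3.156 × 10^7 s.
rₚ = 83.09 Gm = 8.309 × 10^10 m
rₐ = 1.438 Tm = 1.438 × 10^12 m
GM = 2.765 × 10^15 m³/s²
a = (rₚ + rₐ)/2 = 7.60545 × 10^11 m
e = (rₐ − rₚ)/(rₐ + rₚ) = (1.35491 × 10^12) / (1.52109 × 10^12) = 0.890749
(a) 2a = 1.52109 × 10^12 m;  ε = −GM/(2a) = -1817.78 J/kg ≈ -1.818 kJ/kg
(b) e = 0.890749 ≈ 0.8907
(c) a³ = 4.39921 × 10^35 m³;  T = 2π √(a³/GM) = 2π × 1.26136 × 10^10 s = 7.92537 × 10^10 s ≈ 2511 years
(d) a = 7.60545 × 10^11 m ≈ 760.5 Gm

Final answer:
(a) specific energy ε = -1.818 kJ/kg
(b) eccentricity e = 0.8907
(c) orbital period T = 2511 years
(d) semi-major axis a = 760.5 Gm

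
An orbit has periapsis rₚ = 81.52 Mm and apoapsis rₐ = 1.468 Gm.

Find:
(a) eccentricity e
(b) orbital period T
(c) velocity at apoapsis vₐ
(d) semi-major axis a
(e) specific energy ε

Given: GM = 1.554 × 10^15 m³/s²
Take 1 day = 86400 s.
rₚ = 81.52 Mm = 8.152 × 10^7 m
rₐ = 1.468 Gm = 1.468 × 10^9 m
GM = 1.554 × 10^15 m³/s²
a = (rₚ + rₐ)/2 = 7.7476 × 10^8 m
e = (rₐ − rₚ)/(rₐ + rₚ) = (1.38648 × 10^9) / (1.54952 × 10^9) = 0.89478
(a) e = 0.89478 ≈ 0.8948
(b) a³ = 4.65052 × 10^26 m³;  T = 2π √(a³/GM) = 2π × 547048 s = 3.4372 × 10^6 s ≈ 39.78 days
(c) vₐ² = GM (2/rₐ − 1/a) = 1.554 × 10^15 × (1.3624 × 10^-9 − 1.29072 × 10^-9) = 111384 m²/s²;  vₐ = 333.742 m/s ≈ 333.7 m/s
(d) a = 7.7476 × 10^8 m ≈ 774.8 Mm
(e) 2a = 1.54952 × 10^9 m;  ε = −GM/(2a) = -1.00289 × 10^6 J/kg ≈ -1.003 MJ/kg

Final answer:
(a) eccentricity e = 0.8948
(b) orbital period T = 39.78 days
(c) velocity at apoapsis vₐ = 333.7 m/s
(d) semi-major axis a = 774.8 Mm
(e) specific energy ε = -1.003 MJ/kg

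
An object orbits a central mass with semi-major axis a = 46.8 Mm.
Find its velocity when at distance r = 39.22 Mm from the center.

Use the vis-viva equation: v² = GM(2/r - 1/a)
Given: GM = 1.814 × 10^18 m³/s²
a = 46.8 Mm = 4.68 × 10^7 m
r = 39.22 Mm = 3.922 × 10^7 m
GM = 1.814 × 10^18 m³/s²
2/r − 1/a = 5.09944 × 10^-8 − 2.13675 × 10^-8 = 2.96269 × 10^-8 m⁻¹
v² = GM (2/r − 1/a) = 5.37431 × 10^10 m²/s²
v = 231826 m/s ≈ 231.8 km/s

Final answer: 231.8 km/s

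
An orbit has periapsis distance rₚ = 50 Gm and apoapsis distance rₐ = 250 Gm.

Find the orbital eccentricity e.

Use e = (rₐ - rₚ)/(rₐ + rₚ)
rₚ = 50 Gm = 5 × 10^10 m
rₐ = 250 Gm = 2.5 × 10^11 m
rₐ − rₚ = 2 × 10^11 m
rₐ + rₚ = 3 × 10^11 m
e = (rₐ − rₚ)/(rₐ + rₚ) = 0.666667

Final answer: e = 0.6667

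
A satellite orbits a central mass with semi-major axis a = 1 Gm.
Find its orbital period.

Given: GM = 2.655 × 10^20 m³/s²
a = 1 Gm = 1 × 10^9 m
GM = 2.655 × 10^20 m³/s²
a³ = 1 × 10^27 m³
T = 2π √(a³/GM) = 2π √((1 × 10^27) / (2.655 × 10^20)) = 2π × 1940.74 s
T = 12194 s ≈ 3.387 hours

Final answer: 3.387 hours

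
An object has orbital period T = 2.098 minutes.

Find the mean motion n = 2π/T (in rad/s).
T = 2.098 minutes = 125.88 s
n = 2π / 125.88 s = 0.0499141 rad/s ≈ 0.04991 rad/s

Final answer: n = 0.04991 rad/s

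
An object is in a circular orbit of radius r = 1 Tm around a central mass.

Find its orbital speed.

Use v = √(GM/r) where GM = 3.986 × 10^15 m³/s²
r = 1 Tm = 1 × 10^12 m
GM = 3.986 × 10^15 m³/s²
GM/r = (3.986 × 10^15) / (1 × 10^12) = 3986 m²/s²
v = √(GM/r) = 63.1348 m/s ≈ 63.13 m/s

Final answer: 63.13 m/s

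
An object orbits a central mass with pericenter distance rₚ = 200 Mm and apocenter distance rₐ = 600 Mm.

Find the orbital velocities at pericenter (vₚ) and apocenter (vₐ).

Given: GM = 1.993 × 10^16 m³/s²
rₚ = 200 Mm = 2 × 10^8 m
rₐ = 600 Mm = 6 × 10^8 m
GM = 1.993 × 10^16 m³/s²
a = (rₚ + rₐ)/2 = 4 × 10^8 m
Vis-viva: v² = GM (2/r − 1/a)
vₚ² = 1.993 × 10^16 × (1 × 10^-8 − 2.5 × 10^-9) = 1.49475 × 10^8 m²/s²
vₚ = 12226 m/s ≈ 12.23 km/s
vₐ² = 1.993 × 10^16 × (3.33333 × 10^-9 − 2.5 × 10^-9) = 1.66083 × 10^7 m²/s²
vₐ = 4075.33 m/s ≈ 4.075 km/s

Final answer: vₚ = 12.23 km/s, vₐ = 4.075 km/s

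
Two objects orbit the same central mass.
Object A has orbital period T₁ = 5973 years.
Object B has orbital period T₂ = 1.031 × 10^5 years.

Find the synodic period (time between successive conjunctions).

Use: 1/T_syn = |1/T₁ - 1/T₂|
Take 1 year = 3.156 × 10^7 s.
T₁ = 5973 years = 1.88508 × 10^11 s
T₂ = 1.031 × 10^5 years = 3.25384 × 10^12 s
1/T₁ = 5.30482 × 10^-12 s⁻¹
1/T₂ = 3.0733 × 10^-13 s⁻¹
|1/T₁ − 1/T₂| = 4.99749 × 10^-12 s⁻¹
T_syn = 1 / |1/T₁ − 1/T₂| = 2.00101 × 10^11 s ≈ 6340 years

Final answer: T_syn = 6340 years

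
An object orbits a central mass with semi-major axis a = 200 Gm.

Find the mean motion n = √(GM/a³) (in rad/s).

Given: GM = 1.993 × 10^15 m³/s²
a = 200 Gm = 2 × 10^11 m
GM = 1.993 × 10^15 m³/s²
a³ = 8 × 10^33 m³
GM/a³ = (1.993 × 10^15) / (8 × 10^33) = 2.49125 × 10^-19 s⁻²
n = √(GM/a³) = 4.99124 × 10^-10 rad/s ≈ 4.991 × 10^-10 rad/s

Final answer: n = 4.991 × 10^-10 rad/s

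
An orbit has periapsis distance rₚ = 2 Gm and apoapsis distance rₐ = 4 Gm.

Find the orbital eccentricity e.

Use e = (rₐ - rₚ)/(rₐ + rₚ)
rₚ = 2 Gm = 2 × 10^9 m
rₐ = 4 Gm = 4 × 10^9 m
rₐ − rₚ = 2 × 10^9 m
rₐ + rₚ = 6 × 10^9 m
e = (rₐ − rₚ)/(rₐ + rₚ) = 0.333333

Final answer: e = 0.3333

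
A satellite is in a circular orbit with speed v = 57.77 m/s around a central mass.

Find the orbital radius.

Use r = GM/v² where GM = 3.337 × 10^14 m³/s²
v = 57.77 m/s
GM = 3.337 × 10^14 m³/s²
v² = 3337.37 m²/s²
r = GM/v² = (3.337 × 10^14) / 3337.37 = 9.99888 × 10^10 m ≈ 99.99 Gm

Final answer: 99.99 Gm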